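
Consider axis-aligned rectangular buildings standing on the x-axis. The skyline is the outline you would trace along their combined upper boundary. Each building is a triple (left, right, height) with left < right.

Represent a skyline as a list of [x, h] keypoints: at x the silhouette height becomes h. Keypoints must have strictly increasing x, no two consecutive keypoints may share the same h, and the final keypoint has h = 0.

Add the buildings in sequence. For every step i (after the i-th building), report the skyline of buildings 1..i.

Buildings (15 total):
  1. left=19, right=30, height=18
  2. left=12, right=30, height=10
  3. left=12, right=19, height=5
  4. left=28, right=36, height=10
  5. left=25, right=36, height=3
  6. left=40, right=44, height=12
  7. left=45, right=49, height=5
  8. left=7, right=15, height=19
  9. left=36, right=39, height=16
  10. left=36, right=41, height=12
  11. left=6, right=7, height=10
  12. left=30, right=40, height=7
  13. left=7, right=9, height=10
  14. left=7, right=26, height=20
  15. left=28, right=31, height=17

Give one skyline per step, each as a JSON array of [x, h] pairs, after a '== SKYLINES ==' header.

== SKYLINES ==
[[19,18],[30,0]]
[[12,10],[19,18],[30,0]]
[[12,10],[19,18],[30,0]]
[[12,10],[19,18],[30,10],[36,0]]
[[12,10],[19,18],[30,10],[36,0]]
[[12,10],[19,18],[30,10],[36,0],[40,12],[44,0]]
[[12,10],[19,18],[30,10],[36,0],[40,12],[44,0],[45,5],[49,0]]
[[7,19],[15,10],[19,18],[30,10],[36,0],[40,12],[44,0],[45,5],[49,0]]
[[7,19],[15,10],[19,18],[30,10],[36,16],[39,0],[40,12],[44,0],[45,5],[49,0]]
[[7,19],[15,10],[19,18],[30,10],[36,16],[39,12],[44,0],[45,5],[49,0]]
[[6,10],[7,19],[15,10],[19,18],[30,10],[36,16],[39,12],[44,0],[45,5],[49,0]]
[[6,10],[7,19],[15,10],[19,18],[30,10],[36,16],[39,12],[44,0],[45,5],[49,0]]
[[6,10],[7,19],[15,10],[19,18],[30,10],[36,16],[39,12],[44,0],[45,5],[49,0]]
[[6,10],[7,20],[26,18],[30,10],[36,16],[39,12],[44,0],[45,5],[49,0]]
[[6,10],[7,20],[26,18],[30,17],[31,10],[36,16],[39,12],[44,0],[45,5],[49,0]]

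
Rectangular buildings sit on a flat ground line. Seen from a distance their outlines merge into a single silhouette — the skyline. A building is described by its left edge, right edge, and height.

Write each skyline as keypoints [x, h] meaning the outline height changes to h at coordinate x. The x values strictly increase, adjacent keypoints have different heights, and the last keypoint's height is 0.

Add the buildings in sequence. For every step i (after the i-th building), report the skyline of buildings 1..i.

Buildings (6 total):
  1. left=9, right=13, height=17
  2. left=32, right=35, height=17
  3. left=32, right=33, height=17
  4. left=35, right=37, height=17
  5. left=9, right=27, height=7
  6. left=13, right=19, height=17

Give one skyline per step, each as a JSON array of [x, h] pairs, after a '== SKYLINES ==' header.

== SKYLINES ==
[[9,17],[13,0]]
[[9,17],[13,0],[32,17],[35,0]]
[[9,17],[13,0],[32,17],[35,0]]
[[9,17],[13,0],[32,17],[37,0]]
[[9,17],[13,7],[27,0],[32,17],[37,0]]
[[9,17],[19,7],[27,0],[32,17],[37,0]]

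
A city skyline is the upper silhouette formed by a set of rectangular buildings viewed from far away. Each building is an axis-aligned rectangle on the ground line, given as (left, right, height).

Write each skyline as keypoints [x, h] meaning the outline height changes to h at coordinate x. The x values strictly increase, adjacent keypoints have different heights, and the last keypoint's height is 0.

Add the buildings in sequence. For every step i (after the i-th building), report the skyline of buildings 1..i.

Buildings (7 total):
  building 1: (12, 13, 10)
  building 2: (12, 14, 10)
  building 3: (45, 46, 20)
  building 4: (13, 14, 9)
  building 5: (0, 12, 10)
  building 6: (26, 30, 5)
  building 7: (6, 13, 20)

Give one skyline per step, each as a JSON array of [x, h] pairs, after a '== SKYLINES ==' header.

== SKYLINES ==
[[12,10],[13,0]]
[[12,10],[14,0]]
[[12,10],[14,0],[45,20],[46,0]]
[[12,10],[14,0],[45,20],[46,0]]
[[0,10],[14,0],[45,20],[46,0]]
[[0,10],[14,0],[26,5],[30,0],[45,20],[46,0]]
[[0,10],[6,20],[13,10],[14,0],[26,5],[30,0],[45,20],[46,0]]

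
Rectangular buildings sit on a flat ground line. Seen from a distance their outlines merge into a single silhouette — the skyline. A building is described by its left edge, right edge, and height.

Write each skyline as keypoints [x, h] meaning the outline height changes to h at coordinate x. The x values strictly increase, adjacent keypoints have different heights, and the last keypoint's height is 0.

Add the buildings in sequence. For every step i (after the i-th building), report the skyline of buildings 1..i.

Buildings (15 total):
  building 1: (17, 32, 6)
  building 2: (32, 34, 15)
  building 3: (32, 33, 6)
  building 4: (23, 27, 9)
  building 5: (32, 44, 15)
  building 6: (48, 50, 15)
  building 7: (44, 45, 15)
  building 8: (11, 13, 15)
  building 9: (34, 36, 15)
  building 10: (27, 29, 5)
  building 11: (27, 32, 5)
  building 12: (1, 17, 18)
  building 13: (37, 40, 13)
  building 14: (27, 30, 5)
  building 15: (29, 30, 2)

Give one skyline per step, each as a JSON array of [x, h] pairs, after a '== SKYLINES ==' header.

== SKYLINES ==
[[17,6],[32,0]]
[[17,6],[32,15],[34,0]]
[[17,6],[32,15],[34,0]]
[[17,6],[23,9],[27,6],[32,15],[34,0]]
[[17,6],[23,9],[27,6],[32,15],[44,0]]
[[17,6],[23,9],[27,6],[32,15],[44,0],[48,15],[50,0]]
[[17,6],[23,9],[27,6],[32,15],[45,0],[48,15],[50,0]]
[[11,15],[13,0],[17,6],[23,9],[27,6],[32,15],[45,0],[48,15],[50,0]]
[[11,15],[13,0],[17,6],[23,9],[27,6],[32,15],[45,0],[48,15],[50,0]]
[[11,15],[13,0],[17,6],[23,9],[27,6],[32,15],[45,0],[48,15],[50,0]]
[[11,15],[13,0],[17,6],[23,9],[27,6],[32,15],[45,0],[48,15],[50,0]]
[[1,18],[17,6],[23,9],[27,6],[32,15],[45,0],[48,15],[50,0]]
[[1,18],[17,6],[23,9],[27,6],[32,15],[45,0],[48,15],[50,0]]
[[1,18],[17,6],[23,9],[27,6],[32,15],[45,0],[48,15],[50,0]]
[[1,18],[17,6],[23,9],[27,6],[32,15],[45,0],[48,15],[50,0]]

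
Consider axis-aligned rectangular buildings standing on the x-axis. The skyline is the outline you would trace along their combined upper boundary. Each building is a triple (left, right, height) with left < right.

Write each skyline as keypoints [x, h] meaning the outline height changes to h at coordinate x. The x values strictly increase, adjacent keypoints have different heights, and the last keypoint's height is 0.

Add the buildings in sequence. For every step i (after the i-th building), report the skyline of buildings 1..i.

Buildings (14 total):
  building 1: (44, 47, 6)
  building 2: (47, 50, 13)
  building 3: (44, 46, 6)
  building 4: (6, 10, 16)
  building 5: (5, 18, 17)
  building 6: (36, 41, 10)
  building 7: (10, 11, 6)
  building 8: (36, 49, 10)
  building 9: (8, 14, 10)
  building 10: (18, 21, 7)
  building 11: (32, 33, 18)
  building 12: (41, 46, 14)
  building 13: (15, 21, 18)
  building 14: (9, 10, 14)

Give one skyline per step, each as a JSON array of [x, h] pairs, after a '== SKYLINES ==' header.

== SKYLINES ==
[[44,6],[47,0]]
[[44,6],[47,13],[50,0]]
[[44,6],[47,13],[50,0]]
[[6,16],[10,0],[44,6],[47,13],[50,0]]
[[5,17],[18,0],[44,6],[47,13],[50,0]]
[[5,17],[18,0],[36,10],[41,0],[44,6],[47,13],[50,0]]
[[5,17],[18,0],[36,10],[41,0],[44,6],[47,13],[50,0]]
[[5,17],[18,0],[36,10],[47,13],[50,0]]
[[5,17],[18,0],[36,10],[47,13],[50,0]]
[[5,17],[18,7],[21,0],[36,10],[47,13],[50,0]]
[[5,17],[18,7],[21,0],[32,18],[33,0],[36,10],[47,13],[50,0]]
[[5,17],[18,7],[21,0],[32,18],[33,0],[36,10],[41,14],[46,10],[47,13],[50,0]]
[[5,17],[15,18],[21,0],[32,18],[33,0],[36,10],[41,14],[46,10],[47,13],[50,0]]
[[5,17],[15,18],[21,0],[32,18],[33,0],[36,10],[41,14],[46,10],[47,13],[50,0]]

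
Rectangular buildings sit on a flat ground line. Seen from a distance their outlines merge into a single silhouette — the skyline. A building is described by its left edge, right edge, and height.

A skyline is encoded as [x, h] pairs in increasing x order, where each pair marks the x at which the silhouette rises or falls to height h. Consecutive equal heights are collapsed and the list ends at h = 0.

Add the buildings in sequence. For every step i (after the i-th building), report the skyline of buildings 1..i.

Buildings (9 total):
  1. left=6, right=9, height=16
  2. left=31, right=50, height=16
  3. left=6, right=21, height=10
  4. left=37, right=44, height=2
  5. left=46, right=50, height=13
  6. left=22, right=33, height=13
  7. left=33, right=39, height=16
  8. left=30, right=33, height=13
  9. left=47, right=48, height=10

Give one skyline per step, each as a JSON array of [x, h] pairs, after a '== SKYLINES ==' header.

== SKYLINES ==
[[6,16],[9,0]]
[[6,16],[9,0],[31,16],[50,0]]
[[6,16],[9,10],[21,0],[31,16],[50,0]]
[[6,16],[9,10],[21,0],[31,16],[50,0]]
[[6,16],[9,10],[21,0],[31,16],[50,0]]
[[6,16],[9,10],[21,0],[22,13],[31,16],[50,0]]
[[6,16],[9,10],[21,0],[22,13],[31,16],[50,0]]
[[6,16],[9,10],[21,0],[22,13],[31,16],[50,0]]
[[6,16],[9,10],[21,0],[22,13],[31,16],[50,0]]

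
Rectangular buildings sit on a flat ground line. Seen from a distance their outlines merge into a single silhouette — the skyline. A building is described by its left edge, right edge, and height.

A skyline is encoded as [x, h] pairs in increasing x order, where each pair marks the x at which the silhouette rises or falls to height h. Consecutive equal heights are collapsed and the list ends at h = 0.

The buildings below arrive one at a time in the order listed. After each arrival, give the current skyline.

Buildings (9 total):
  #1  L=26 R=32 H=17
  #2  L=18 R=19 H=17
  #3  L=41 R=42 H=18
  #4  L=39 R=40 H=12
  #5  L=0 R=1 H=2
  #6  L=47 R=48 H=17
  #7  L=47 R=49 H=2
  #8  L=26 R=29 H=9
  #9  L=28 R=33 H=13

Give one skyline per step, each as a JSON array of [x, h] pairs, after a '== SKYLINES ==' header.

== SKYLINES ==
[[26,17],[32,0]]
[[18,17],[19,0],[26,17],[32,0]]
[[18,17],[19,0],[26,17],[32,0],[41,18],[42,0]]
[[18,17],[19,0],[26,17],[32,0],[39,12],[40,0],[41,18],[42,0]]
[[0,2],[1,0],[18,17],[19,0],[26,17],[32,0],[39,12],[40,0],[41,18],[42,0]]
[[0,2],[1,0],[18,17],[19,0],[26,17],[32,0],[39,12],[40,0],[41,18],[42,0],[47,17],[48,0]]
[[0,2],[1,0],[18,17],[19,0],[26,17],[32,0],[39,12],[40,0],[41,18],[42,0],[47,17],[48,2],[49,0]]
[[0,2],[1,0],[18,17],[19,0],[26,17],[32,0],[39,12],[40,0],[41,18],[42,0],[47,17],[48,2],[49,0]]
[[0,2],[1,0],[18,17],[19,0],[26,17],[32,13],[33,0],[39,12],[40,0],[41,18],[42,0],[47,17],[48,2],[49,0]]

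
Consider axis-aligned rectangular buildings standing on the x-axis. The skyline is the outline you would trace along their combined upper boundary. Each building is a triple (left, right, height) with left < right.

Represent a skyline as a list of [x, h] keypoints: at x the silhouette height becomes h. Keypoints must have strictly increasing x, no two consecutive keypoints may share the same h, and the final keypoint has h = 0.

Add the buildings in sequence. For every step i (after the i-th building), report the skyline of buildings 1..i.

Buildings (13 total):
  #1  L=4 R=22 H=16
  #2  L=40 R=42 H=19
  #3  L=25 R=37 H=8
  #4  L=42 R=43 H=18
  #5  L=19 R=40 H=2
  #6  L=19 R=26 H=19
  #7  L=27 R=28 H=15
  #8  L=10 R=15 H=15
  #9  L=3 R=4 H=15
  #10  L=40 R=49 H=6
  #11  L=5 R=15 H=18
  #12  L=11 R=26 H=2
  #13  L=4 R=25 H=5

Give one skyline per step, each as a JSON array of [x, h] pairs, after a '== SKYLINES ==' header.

== SKYLINES ==
[[4,16],[22,0]]
[[4,16],[22,0],[40,19],[42,0]]
[[4,16],[22,0],[25,8],[37,0],[40,19],[42,0]]
[[4,16],[22,0],[25,8],[37,0],[40,19],[42,18],[43,0]]
[[4,16],[22,2],[25,8],[37,2],[40,19],[42,18],[43,0]]
[[4,16],[19,19],[26,8],[37,2],[40,19],[42,18],[43,0]]
[[4,16],[19,19],[26,8],[27,15],[28,8],[37,2],[40,19],[42,18],[43,0]]
[[4,16],[19,19],[26,8],[27,15],[28,8],[37,2],[40,19],[42,18],[43,0]]
[[3,15],[4,16],[19,19],[26,8],[27,15],[28,8],[37,2],[40,19],[42,18],[43,0]]
[[3,15],[4,16],[19,19],[26,8],[27,15],[28,8],[37,2],[40,19],[42,18],[43,6],[49,0]]
[[3,15],[4,16],[5,18],[15,16],[19,19],[26,8],[27,15],[28,8],[37,2],[40,19],[42,18],[43,6],[49,0]]
[[3,15],[4,16],[5,18],[15,16],[19,19],[26,8],[27,15],[28,8],[37,2],[40,19],[42,18],[43,6],[49,0]]
[[3,15],[4,16],[5,18],[15,16],[19,19],[26,8],[27,15],[28,8],[37,2],[40,19],[42,18],[43,6],[49,0]]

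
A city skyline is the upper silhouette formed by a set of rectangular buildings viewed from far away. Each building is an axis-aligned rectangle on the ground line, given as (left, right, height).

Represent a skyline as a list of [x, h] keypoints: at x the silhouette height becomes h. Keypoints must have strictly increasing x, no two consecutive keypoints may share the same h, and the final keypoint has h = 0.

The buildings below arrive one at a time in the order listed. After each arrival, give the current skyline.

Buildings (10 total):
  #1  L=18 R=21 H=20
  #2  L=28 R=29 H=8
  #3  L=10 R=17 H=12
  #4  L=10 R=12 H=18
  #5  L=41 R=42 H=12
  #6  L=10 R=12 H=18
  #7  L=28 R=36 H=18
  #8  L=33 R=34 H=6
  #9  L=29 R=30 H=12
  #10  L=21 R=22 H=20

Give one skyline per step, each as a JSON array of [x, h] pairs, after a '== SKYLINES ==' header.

== SKYLINES ==
[[18,20],[21,0]]
[[18,20],[21,0],[28,8],[29,0]]
[[10,12],[17,0],[18,20],[21,0],[28,8],[29,0]]
[[10,18],[12,12],[17,0],[18,20],[21,0],[28,8],[29,0]]
[[10,18],[12,12],[17,0],[18,20],[21,0],[28,8],[29,0],[41,12],[42,0]]
[[10,18],[12,12],[17,0],[18,20],[21,0],[28,8],[29,0],[41,12],[42,0]]
[[10,18],[12,12],[17,0],[18,20],[21,0],[28,18],[36,0],[41,12],[42,0]]
[[10,18],[12,12],[17,0],[18,20],[21,0],[28,18],[36,0],[41,12],[42,0]]
[[10,18],[12,12],[17,0],[18,20],[21,0],[28,18],[36,0],[41,12],[42,0]]
[[10,18],[12,12],[17,0],[18,20],[22,0],[28,18],[36,0],[41,12],[42,0]]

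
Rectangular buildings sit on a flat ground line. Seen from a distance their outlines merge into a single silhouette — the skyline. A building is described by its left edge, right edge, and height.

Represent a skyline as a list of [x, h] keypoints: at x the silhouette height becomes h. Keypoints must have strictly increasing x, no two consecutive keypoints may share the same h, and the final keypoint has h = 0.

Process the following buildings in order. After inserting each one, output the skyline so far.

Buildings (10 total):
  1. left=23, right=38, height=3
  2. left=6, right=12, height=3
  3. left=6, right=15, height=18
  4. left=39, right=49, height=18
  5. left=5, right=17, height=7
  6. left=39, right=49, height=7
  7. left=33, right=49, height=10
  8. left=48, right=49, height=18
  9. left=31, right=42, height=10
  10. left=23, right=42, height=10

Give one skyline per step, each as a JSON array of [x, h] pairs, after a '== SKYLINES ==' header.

== SKYLINES ==
[[23,3],[38,0]]
[[6,3],[12,0],[23,3],[38,0]]
[[6,18],[15,0],[23,3],[38,0]]
[[6,18],[15,0],[23,3],[38,0],[39,18],[49,0]]
[[5,7],[6,18],[15,7],[17,0],[23,3],[38,0],[39,18],[49,0]]
[[5,7],[6,18],[15,7],[17,0],[23,3],[38,0],[39,18],[49,0]]
[[5,7],[6,18],[15,7],[17,0],[23,3],[33,10],[39,18],[49,0]]
[[5,7],[6,18],[15,7],[17,0],[23,3],[33,10],[39,18],[49,0]]
[[5,7],[6,18],[15,7],[17,0],[23,3],[31,10],[39,18],[49,0]]
[[5,7],[6,18],[15,7],[17,0],[23,10],[39,18],[49,0]]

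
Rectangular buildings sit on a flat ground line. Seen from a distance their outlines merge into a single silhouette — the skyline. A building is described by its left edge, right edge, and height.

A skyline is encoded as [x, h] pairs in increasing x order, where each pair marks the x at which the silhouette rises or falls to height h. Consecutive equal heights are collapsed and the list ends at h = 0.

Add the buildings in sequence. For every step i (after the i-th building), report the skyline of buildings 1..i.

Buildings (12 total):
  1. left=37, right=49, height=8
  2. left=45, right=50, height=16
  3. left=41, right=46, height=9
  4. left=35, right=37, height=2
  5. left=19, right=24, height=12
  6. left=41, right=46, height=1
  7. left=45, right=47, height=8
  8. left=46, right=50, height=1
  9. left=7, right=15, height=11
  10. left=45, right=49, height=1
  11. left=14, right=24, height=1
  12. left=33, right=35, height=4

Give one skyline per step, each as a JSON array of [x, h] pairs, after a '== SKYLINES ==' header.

== SKYLINES ==
[[37,8],[49,0]]
[[37,8],[45,16],[50,0]]
[[37,8],[41,9],[45,16],[50,0]]
[[35,2],[37,8],[41,9],[45,16],[50,0]]
[[19,12],[24,0],[35,2],[37,8],[41,9],[45,16],[50,0]]
[[19,12],[24,0],[35,2],[37,8],[41,9],[45,16],[50,0]]
[[19,12],[24,0],[35,2],[37,8],[41,9],[45,16],[50,0]]
[[19,12],[24,0],[35,2],[37,8],[41,9],[45,16],[50,0]]
[[7,11],[15,0],[19,12],[24,0],[35,2],[37,8],[41,9],[45,16],[50,0]]
[[7,11],[15,0],[19,12],[24,0],[35,2],[37,8],[41,9],[45,16],[50,0]]
[[7,11],[15,1],[19,12],[24,0],[35,2],[37,8],[41,9],[45,16],[50,0]]
[[7,11],[15,1],[19,12],[24,0],[33,4],[35,2],[37,8],[41,9],[45,16],[50,0]]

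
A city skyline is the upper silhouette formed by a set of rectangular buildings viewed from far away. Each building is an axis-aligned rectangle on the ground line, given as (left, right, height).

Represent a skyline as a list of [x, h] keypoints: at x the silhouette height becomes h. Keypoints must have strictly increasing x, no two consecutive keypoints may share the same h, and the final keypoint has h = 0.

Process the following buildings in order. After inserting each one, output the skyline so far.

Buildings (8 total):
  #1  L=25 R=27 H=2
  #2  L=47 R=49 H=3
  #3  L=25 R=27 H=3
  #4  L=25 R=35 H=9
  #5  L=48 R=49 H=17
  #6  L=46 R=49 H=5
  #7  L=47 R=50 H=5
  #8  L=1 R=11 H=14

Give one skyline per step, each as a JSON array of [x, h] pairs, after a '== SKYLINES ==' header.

== SKYLINES ==
[[25,2],[27,0]]
[[25,2],[27,0],[47,3],[49,0]]
[[25,3],[27,0],[47,3],[49,0]]
[[25,9],[35,0],[47,3],[49,0]]
[[25,9],[35,0],[47,3],[48,17],[49,0]]
[[25,9],[35,0],[46,5],[48,17],[49,0]]
[[25,9],[35,0],[46,5],[48,17],[49,5],[50,0]]
[[1,14],[11,0],[25,9],[35,0],[46,5],[48,17],[49,5],[50,0]]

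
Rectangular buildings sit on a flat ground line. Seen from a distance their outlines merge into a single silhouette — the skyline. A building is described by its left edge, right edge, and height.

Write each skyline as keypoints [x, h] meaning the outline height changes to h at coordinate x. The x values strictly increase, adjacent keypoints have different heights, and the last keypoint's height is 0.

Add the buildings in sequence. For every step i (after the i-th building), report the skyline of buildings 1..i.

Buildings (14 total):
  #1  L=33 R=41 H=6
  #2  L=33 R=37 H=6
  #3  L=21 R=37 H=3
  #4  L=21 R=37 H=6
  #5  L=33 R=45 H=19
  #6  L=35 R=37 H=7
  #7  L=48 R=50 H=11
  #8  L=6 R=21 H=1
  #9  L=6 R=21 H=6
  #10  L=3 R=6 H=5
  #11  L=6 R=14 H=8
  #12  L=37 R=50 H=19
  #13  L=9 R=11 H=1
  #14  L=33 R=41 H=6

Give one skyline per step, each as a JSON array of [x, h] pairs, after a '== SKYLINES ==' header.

== SKYLINES ==
[[33,6],[41,0]]
[[33,6],[41,0]]
[[21,3],[33,6],[41,0]]
[[21,6],[41,0]]
[[21,6],[33,19],[45,0]]
[[21,6],[33,19],[45,0]]
[[21,6],[33,19],[45,0],[48,11],[50,0]]
[[6,1],[21,6],[33,19],[45,0],[48,11],[50,0]]
[[6,6],[33,19],[45,0],[48,11],[50,0]]
[[3,5],[6,6],[33,19],[45,0],[48,11],[50,0]]
[[3,5],[6,8],[14,6],[33,19],[45,0],[48,11],[50,0]]
[[3,5],[6,8],[14,6],[33,19],[50,0]]
[[3,5],[6,8],[14,6],[33,19],[50,0]]
[[3,5],[6,8],[14,6],[33,19],[50,0]]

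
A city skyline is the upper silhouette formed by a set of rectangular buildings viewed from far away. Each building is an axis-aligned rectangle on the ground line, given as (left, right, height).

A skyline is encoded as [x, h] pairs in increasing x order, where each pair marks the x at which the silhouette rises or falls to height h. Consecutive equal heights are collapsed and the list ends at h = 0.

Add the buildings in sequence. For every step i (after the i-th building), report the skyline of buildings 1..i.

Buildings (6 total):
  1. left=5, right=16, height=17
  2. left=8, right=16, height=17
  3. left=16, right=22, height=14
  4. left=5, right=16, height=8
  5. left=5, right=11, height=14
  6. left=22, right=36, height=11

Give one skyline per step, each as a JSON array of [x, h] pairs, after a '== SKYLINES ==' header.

== SKYLINES ==
[[5,17],[16,0]]
[[5,17],[16,0]]
[[5,17],[16,14],[22,0]]
[[5,17],[16,14],[22,0]]
[[5,17],[16,14],[22,0]]
[[5,17],[16,14],[22,11],[36,0]]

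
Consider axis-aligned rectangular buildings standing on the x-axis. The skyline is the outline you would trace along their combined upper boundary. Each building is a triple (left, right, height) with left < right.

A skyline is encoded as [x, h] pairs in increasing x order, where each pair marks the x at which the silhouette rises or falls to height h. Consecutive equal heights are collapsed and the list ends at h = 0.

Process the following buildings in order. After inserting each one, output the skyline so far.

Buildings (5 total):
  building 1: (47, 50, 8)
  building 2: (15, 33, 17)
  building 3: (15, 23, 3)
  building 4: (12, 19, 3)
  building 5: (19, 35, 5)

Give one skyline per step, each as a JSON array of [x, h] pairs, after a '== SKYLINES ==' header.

== SKYLINES ==
[[47,8],[50,0]]
[[15,17],[33,0],[47,8],[50,0]]
[[15,17],[33,0],[47,8],[50,0]]
[[12,3],[15,17],[33,0],[47,8],[50,0]]
[[12,3],[15,17],[33,5],[35,0],[47,8],[50,0]]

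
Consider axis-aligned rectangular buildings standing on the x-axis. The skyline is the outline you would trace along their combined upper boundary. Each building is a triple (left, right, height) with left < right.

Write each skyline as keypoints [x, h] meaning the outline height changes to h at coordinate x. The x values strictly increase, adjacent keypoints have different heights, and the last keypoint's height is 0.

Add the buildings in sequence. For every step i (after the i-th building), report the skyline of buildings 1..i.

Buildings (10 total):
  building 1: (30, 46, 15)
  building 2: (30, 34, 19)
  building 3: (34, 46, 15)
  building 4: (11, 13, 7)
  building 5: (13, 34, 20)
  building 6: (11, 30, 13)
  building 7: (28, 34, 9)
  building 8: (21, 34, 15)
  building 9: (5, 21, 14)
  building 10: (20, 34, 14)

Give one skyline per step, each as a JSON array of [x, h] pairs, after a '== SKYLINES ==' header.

== SKYLINES ==
[[30,15],[46,0]]
[[30,19],[34,15],[46,0]]
[[30,19],[34,15],[46,0]]
[[11,7],[13,0],[30,19],[34,15],[46,0]]
[[11,7],[13,20],[34,15],[46,0]]
[[11,13],[13,20],[34,15],[46,0]]
[[11,13],[13,20],[34,15],[46,0]]
[[11,13],[13,20],[34,15],[46,0]]
[[5,14],[13,20],[34,15],[46,0]]
[[5,14],[13,20],[34,15],[46,0]]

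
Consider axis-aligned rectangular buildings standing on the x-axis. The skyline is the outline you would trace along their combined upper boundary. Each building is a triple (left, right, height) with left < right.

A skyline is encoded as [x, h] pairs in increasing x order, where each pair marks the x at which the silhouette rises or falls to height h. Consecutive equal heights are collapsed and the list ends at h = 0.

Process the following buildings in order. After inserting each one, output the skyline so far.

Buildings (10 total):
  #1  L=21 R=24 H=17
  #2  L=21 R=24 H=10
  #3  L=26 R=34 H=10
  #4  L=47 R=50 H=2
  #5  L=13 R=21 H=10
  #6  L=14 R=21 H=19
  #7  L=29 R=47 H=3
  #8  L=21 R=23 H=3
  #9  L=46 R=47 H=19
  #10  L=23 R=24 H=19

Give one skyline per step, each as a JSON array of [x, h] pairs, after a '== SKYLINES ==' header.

== SKYLINES ==
[[21,17],[24,0]]
[[21,17],[24,0]]
[[21,17],[24,0],[26,10],[34,0]]
[[21,17],[24,0],[26,10],[34,0],[47,2],[50,0]]
[[13,10],[21,17],[24,0],[26,10],[34,0],[47,2],[50,0]]
[[13,10],[14,19],[21,17],[24,0],[26,10],[34,0],[47,2],[50,0]]
[[13,10],[14,19],[21,17],[24,0],[26,10],[34,3],[47,2],[50,0]]
[[13,10],[14,19],[21,17],[24,0],[26,10],[34,3],[47,2],[50,0]]
[[13,10],[14,19],[21,17],[24,0],[26,10],[34,3],[46,19],[47,2],[50,0]]
[[13,10],[14,19],[21,17],[23,19],[24,0],[26,10],[34,3],[46,19],[47,2],[50,0]]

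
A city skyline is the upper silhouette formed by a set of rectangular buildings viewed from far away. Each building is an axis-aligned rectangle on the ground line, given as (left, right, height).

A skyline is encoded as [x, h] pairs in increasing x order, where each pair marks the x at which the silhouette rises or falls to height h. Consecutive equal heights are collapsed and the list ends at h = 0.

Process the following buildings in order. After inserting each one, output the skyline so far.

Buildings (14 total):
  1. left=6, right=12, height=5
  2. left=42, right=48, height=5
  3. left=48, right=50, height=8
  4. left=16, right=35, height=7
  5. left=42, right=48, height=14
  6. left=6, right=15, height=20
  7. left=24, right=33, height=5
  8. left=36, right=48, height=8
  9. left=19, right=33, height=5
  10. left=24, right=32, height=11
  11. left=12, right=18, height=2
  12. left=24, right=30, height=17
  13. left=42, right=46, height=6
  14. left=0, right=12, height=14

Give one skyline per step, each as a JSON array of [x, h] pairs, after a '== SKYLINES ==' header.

== SKYLINES ==
[[6,5],[12,0]]
[[6,5],[12,0],[42,5],[48,0]]
[[6,5],[12,0],[42,5],[48,8],[50,0]]
[[6,5],[12,0],[16,7],[35,0],[42,5],[48,8],[50,0]]
[[6,5],[12,0],[16,7],[35,0],[42,14],[48,8],[50,0]]
[[6,20],[15,0],[16,7],[35,0],[42,14],[48,8],[50,0]]
[[6,20],[15,0],[16,7],[35,0],[42,14],[48,8],[50,0]]
[[6,20],[15,0],[16,7],[35,0],[36,8],[42,14],[48,8],[50,0]]
[[6,20],[15,0],[16,7],[35,0],[36,8],[42,14],[48,8],[50,0]]
[[6,20],[15,0],[16,7],[24,11],[32,7],[35,0],[36,8],[42,14],[48,8],[50,0]]
[[6,20],[15,2],[16,7],[24,11],[32,7],[35,0],[36,8],[42,14],[48,8],[50,0]]
[[6,20],[15,2],[16,7],[24,17],[30,11],[32,7],[35,0],[36,8],[42,14],[48,8],[50,0]]
[[6,20],[15,2],[16,7],[24,17],[30,11],[32,7],[35,0],[36,8],[42,14],[48,8],[50,0]]
[[0,14],[6,20],[15,2],[16,7],[24,17],[30,11],[32,7],[35,0],[36,8],[42,14],[48,8],[50,0]]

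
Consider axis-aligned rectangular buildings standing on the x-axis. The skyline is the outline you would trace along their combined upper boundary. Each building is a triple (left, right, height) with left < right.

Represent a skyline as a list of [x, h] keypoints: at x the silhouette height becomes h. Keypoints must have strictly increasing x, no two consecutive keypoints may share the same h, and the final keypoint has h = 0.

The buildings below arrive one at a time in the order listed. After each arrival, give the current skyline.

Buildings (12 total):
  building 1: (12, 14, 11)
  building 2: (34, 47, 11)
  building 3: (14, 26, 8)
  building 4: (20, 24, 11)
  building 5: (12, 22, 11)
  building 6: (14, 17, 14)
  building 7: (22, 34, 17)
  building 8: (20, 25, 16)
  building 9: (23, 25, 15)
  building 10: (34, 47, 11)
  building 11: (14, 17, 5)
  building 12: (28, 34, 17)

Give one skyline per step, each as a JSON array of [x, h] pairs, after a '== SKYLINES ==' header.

== SKYLINES ==
[[12,11],[14,0]]
[[12,11],[14,0],[34,11],[47,0]]
[[12,11],[14,8],[26,0],[34,11],[47,0]]
[[12,11],[14,8],[20,11],[24,8],[26,0],[34,11],[47,0]]
[[12,11],[24,8],[26,0],[34,11],[47,0]]
[[12,11],[14,14],[17,11],[24,8],[26,0],[34,11],[47,0]]
[[12,11],[14,14],[17,11],[22,17],[34,11],[47,0]]
[[12,11],[14,14],[17,11],[20,16],[22,17],[34,11],[47,0]]
[[12,11],[14,14],[17,11],[20,16],[22,17],[34,11],[47,0]]
[[12,11],[14,14],[17,11],[20,16],[22,17],[34,11],[47,0]]
[[12,11],[14,14],[17,11],[20,16],[22,17],[34,11],[47,0]]
[[12,11],[14,14],[17,11],[20,16],[22,17],[34,11],[47,0]]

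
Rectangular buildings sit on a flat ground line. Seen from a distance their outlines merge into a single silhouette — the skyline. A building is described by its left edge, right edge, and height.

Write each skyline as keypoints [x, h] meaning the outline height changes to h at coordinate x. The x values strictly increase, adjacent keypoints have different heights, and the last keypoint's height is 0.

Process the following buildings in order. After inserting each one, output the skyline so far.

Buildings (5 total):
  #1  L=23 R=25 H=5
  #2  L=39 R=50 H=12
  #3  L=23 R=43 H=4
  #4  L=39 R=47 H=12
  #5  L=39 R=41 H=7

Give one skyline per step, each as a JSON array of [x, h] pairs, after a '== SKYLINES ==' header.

== SKYLINES ==
[[23,5],[25,0]]
[[23,5],[25,0],[39,12],[50,0]]
[[23,5],[25,4],[39,12],[50,0]]
[[23,5],[25,4],[39,12],[50,0]]
[[23,5],[25,4],[39,12],[50,0]]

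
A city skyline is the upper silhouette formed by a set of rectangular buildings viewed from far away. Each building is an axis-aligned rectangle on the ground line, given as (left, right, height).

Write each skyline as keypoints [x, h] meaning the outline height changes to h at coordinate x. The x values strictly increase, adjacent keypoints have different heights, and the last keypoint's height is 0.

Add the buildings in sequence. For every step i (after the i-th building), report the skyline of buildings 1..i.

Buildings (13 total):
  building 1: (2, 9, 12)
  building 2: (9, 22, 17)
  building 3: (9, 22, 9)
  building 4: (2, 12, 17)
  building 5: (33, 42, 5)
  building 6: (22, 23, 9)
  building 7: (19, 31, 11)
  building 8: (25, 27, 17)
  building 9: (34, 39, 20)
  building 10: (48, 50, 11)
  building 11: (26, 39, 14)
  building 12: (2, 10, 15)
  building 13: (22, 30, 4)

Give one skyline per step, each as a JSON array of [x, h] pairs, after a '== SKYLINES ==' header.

== SKYLINES ==
[[2,12],[9,0]]
[[2,12],[9,17],[22,0]]
[[2,12],[9,17],[22,0]]
[[2,17],[22,0]]
[[2,17],[22,0],[33,5],[42,0]]
[[2,17],[22,9],[23,0],[33,5],[42,0]]
[[2,17],[22,11],[31,0],[33,5],[42,0]]
[[2,17],[22,11],[25,17],[27,11],[31,0],[33,5],[42,0]]
[[2,17],[22,11],[25,17],[27,11],[31,0],[33,5],[34,20],[39,5],[42,0]]
[[2,17],[22,11],[25,17],[27,11],[31,0],[33,5],[34,20],[39,5],[42,0],[48,11],[50,0]]
[[2,17],[22,11],[25,17],[27,14],[34,20],[39,5],[42,0],[48,11],[50,0]]
[[2,17],[22,11],[25,17],[27,14],[34,20],[39,5],[42,0],[48,11],[50,0]]
[[2,17],[22,11],[25,17],[27,14],[34,20],[39,5],[42,0],[48,11],[50,0]]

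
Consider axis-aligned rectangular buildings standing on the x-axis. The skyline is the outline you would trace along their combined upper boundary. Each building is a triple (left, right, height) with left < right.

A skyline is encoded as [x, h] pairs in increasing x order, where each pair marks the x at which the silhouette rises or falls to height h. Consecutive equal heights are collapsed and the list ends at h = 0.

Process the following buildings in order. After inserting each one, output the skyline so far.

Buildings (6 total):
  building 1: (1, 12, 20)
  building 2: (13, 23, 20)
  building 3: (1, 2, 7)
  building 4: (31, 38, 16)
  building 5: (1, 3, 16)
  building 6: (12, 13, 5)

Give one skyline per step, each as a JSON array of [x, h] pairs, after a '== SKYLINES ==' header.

== SKYLINES ==
[[1,20],[12,0]]
[[1,20],[12,0],[13,20],[23,0]]
[[1,20],[12,0],[13,20],[23,0]]
[[1,20],[12,0],[13,20],[23,0],[31,16],[38,0]]
[[1,20],[12,0],[13,20],[23,0],[31,16],[38,0]]
[[1,20],[12,5],[13,20],[23,0],[31,16],[38,0]]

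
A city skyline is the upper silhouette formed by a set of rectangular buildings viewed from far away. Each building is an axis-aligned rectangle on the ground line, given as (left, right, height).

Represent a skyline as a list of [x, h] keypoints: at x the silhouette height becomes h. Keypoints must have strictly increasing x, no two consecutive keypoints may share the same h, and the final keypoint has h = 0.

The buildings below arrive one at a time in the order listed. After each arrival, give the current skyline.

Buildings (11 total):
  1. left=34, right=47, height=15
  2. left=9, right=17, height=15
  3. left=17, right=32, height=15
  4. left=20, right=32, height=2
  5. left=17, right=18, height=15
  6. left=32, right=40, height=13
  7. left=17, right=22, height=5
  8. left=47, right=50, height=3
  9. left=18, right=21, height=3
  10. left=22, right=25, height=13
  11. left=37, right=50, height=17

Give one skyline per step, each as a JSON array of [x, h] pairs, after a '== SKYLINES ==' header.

== SKYLINES ==
[[34,15],[47,0]]
[[9,15],[17,0],[34,15],[47,0]]
[[9,15],[32,0],[34,15],[47,0]]
[[9,15],[32,0],[34,15],[47,0]]
[[9,15],[32,0],[34,15],[47,0]]
[[9,15],[32,13],[34,15],[47,0]]
[[9,15],[32,13],[34,15],[47,0]]
[[9,15],[32,13],[34,15],[47,3],[50,0]]
[[9,15],[32,13],[34,15],[47,3],[50,0]]
[[9,15],[32,13],[34,15],[47,3],[50,0]]
[[9,15],[32,13],[34,15],[37,17],[50,0]]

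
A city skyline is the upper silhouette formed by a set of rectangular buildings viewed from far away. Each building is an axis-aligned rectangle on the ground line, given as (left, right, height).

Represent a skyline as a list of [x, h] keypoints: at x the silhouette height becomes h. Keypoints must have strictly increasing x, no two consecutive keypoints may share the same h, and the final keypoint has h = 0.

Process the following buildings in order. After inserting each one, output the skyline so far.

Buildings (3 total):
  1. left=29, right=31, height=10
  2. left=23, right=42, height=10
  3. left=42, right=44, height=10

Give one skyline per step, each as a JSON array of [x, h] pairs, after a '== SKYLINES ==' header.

== SKYLINES ==
[[29,10],[31,0]]
[[23,10],[42,0]]
[[23,10],[44,0]]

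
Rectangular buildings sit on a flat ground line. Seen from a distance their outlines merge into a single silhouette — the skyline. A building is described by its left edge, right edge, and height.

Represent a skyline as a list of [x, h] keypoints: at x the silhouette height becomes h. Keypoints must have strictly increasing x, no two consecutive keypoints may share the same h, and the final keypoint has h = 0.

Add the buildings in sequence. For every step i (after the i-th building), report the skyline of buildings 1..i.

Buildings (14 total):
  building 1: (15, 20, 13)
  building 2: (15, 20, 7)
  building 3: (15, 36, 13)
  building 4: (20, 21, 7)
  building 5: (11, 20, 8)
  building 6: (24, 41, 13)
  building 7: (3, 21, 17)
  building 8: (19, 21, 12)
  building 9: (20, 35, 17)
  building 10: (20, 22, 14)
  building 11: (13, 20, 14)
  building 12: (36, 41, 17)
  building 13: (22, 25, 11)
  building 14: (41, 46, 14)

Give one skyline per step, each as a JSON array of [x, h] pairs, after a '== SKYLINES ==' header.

== SKYLINES ==
[[15,13],[20,0]]
[[15,13],[20,0]]
[[15,13],[36,0]]
[[15,13],[36,0]]
[[11,8],[15,13],[36,0]]
[[11,8],[15,13],[41,0]]
[[3,17],[21,13],[41,0]]
[[3,17],[21,13],[41,0]]
[[3,17],[35,13],[41,0]]
[[3,17],[35,13],[41,0]]
[[3,17],[35,13],[41,0]]
[[3,17],[35,13],[36,17],[41,0]]
[[3,17],[35,13],[36,17],[41,0]]
[[3,17],[35,13],[36,17],[41,14],[46,0]]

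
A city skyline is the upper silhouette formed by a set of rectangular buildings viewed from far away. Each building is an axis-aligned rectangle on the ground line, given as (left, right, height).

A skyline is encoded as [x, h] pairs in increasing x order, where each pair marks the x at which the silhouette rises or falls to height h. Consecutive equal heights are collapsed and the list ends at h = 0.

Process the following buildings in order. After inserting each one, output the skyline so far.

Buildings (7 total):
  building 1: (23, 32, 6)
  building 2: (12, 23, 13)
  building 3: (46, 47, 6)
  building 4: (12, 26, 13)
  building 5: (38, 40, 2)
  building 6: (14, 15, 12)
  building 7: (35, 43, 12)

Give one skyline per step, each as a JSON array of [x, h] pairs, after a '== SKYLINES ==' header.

== SKYLINES ==
[[23,6],[32,0]]
[[12,13],[23,6],[32,0]]
[[12,13],[23,6],[32,0],[46,6],[47,0]]
[[12,13],[26,6],[32,0],[46,6],[47,0]]
[[12,13],[26,6],[32,0],[38,2],[40,0],[46,6],[47,0]]
[[12,13],[26,6],[32,0],[38,2],[40,0],[46,6],[47,0]]
[[12,13],[26,6],[32,0],[35,12],[43,0],[46,6],[47,0]]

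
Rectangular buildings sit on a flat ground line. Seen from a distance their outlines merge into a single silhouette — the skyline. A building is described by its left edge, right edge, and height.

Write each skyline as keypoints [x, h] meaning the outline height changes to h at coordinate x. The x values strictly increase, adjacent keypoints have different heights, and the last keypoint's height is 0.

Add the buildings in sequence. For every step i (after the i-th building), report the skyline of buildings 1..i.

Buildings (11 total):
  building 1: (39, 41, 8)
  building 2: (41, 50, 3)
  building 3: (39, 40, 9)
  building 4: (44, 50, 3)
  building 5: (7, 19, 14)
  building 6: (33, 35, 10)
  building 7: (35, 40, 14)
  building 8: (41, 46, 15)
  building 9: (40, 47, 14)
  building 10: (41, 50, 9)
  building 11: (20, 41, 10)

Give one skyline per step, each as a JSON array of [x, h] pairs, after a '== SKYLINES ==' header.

== SKYLINES ==
[[39,8],[41,0]]
[[39,8],[41,3],[50,0]]
[[39,9],[40,8],[41,3],[50,0]]
[[39,9],[40,8],[41,3],[50,0]]
[[7,14],[19,0],[39,9],[40,8],[41,3],[50,0]]
[[7,14],[19,0],[33,10],[35,0],[39,9],[40,8],[41,3],[50,0]]
[[7,14],[19,0],[33,10],[35,14],[40,8],[41,3],[50,0]]
[[7,14],[19,0],[33,10],[35,14],[40,8],[41,15],[46,3],[50,0]]
[[7,14],[19,0],[33,10],[35,14],[41,15],[46,14],[47,3],[50,0]]
[[7,14],[19,0],[33,10],[35,14],[41,15],[46,14],[47,9],[50,0]]
[[7,14],[19,0],[20,10],[35,14],[41,15],[46,14],[47,9],[50,0]]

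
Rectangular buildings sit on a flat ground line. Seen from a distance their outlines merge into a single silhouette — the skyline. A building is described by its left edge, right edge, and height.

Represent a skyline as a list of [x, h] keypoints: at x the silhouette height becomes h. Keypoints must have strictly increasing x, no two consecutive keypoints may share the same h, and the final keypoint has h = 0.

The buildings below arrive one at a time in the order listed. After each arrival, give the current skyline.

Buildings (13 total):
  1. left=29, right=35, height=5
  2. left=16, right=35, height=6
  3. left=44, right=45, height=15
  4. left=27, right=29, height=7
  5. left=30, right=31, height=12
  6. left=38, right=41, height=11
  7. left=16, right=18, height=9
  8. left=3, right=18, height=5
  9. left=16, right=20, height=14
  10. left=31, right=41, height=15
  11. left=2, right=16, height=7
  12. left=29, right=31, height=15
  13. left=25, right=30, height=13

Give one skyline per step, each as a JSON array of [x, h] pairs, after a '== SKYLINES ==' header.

== SKYLINES ==
[[29,5],[35,0]]
[[16,6],[35,0]]
[[16,6],[35,0],[44,15],[45,0]]
[[16,6],[27,7],[29,6],[35,0],[44,15],[45,0]]
[[16,6],[27,7],[29,6],[30,12],[31,6],[35,0],[44,15],[45,0]]
[[16,6],[27,7],[29,6],[30,12],[31,6],[35,0],[38,11],[41,0],[44,15],[45,0]]
[[16,9],[18,6],[27,7],[29,6],[30,12],[31,6],[35,0],[38,11],[41,0],[44,15],[45,0]]
[[3,5],[16,9],[18,6],[27,7],[29,6],[30,12],[31,6],[35,0],[38,11],[41,0],[44,15],[45,0]]
[[3,5],[16,14],[20,6],[27,7],[29,6],[30,12],[31,6],[35,0],[38,11],[41,0],[44,15],[45,0]]
[[3,5],[16,14],[20,6],[27,7],[29,6],[30,12],[31,15],[41,0],[44,15],[45,0]]
[[2,7],[16,14],[20,6],[27,7],[29,6],[30,12],[31,15],[41,0],[44,15],[45,0]]
[[2,7],[16,14],[20,6],[27,7],[29,15],[41,0],[44,15],[45,0]]
[[2,7],[16,14],[20,6],[25,13],[29,15],[41,0],[44,15],[45,0]]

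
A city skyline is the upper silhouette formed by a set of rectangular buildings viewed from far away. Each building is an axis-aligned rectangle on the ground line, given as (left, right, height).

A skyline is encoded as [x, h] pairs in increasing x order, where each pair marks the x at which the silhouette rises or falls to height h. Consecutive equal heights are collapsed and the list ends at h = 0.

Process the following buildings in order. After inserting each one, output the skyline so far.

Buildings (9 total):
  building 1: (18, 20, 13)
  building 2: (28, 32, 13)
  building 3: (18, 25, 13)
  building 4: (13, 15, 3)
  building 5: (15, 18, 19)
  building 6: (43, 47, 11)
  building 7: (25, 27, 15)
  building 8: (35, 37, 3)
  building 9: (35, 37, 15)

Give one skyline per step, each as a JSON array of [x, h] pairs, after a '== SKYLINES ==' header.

== SKYLINES ==
[[18,13],[20,0]]
[[18,13],[20,0],[28,13],[32,0]]
[[18,13],[25,0],[28,13],[32,0]]
[[13,3],[15,0],[18,13],[25,0],[28,13],[32,0]]
[[13,3],[15,19],[18,13],[25,0],[28,13],[32,0]]
[[13,3],[15,19],[18,13],[25,0],[28,13],[32,0],[43,11],[47,0]]
[[13,3],[15,19],[18,13],[25,15],[27,0],[28,13],[32,0],[43,11],[47,0]]
[[13,3],[15,19],[18,13],[25,15],[27,0],[28,13],[32,0],[35,3],[37,0],[43,11],[47,0]]
[[13,3],[15,19],[18,13],[25,15],[27,0],[28,13],[32,0],[35,15],[37,0],[43,11],[47,0]]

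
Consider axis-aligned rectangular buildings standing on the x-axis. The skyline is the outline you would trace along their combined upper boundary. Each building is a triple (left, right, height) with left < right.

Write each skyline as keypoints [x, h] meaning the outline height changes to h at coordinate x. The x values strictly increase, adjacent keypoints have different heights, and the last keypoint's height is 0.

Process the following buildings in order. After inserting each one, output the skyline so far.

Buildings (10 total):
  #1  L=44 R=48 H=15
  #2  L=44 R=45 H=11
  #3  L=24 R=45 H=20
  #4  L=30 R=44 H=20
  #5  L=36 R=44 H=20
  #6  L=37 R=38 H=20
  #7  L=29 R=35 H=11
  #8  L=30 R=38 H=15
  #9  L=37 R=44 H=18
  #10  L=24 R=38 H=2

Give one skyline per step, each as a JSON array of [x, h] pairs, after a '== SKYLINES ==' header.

== SKYLINES ==
[[44,15],[48,0]]
[[44,15],[48,0]]
[[24,20],[45,15],[48,0]]
[[24,20],[45,15],[48,0]]
[[24,20],[45,15],[48,0]]
[[24,20],[45,15],[48,0]]
[[24,20],[45,15],[48,0]]
[[24,20],[45,15],[48,0]]
[[24,20],[45,15],[48,0]]
[[24,20],[45,15],[48,0]]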